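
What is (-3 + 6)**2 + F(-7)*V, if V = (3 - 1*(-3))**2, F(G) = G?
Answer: -243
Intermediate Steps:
V = 36 (V = (3 + 3)**2 = 6**2 = 36)
(-3 + 6)**2 + F(-7)*V = (-3 + 6)**2 - 7*36 = 3**2 - 252 = 9 - 252 = -243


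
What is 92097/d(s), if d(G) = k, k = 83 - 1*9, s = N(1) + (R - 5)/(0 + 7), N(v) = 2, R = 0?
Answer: 92097/74 ≈ 1244.6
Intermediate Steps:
s = 9/7 (s = 2 + (0 - 5)/(0 + 7) = 2 - 5/7 = 9/7 ≈ 1.2857)
k = 74 (k = 83 - 9 = 74)
d(G) = 74
92097/d(s) = 92097/74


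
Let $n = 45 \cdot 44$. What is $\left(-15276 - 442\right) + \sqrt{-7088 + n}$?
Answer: $-15718 + 2 i \sqrt{1277} \approx -15718.0 + 71.47 i$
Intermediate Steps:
$n = 1980$
$\left(-15276 - 442\right) + \sqrt{-7088 + n} = \left(-15276 - 442\right) + \sqrt{-7088 + 1980} = -15718 + \sqrt{-5108} = -15718 + 2 i \sqrt{1277}$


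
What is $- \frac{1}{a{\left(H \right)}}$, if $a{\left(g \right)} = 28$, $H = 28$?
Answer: $- \frac{1}{28} \approx -0.035714$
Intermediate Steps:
$- \frac{1}{a{\left(H \right)}} = - \frac{1}{28}$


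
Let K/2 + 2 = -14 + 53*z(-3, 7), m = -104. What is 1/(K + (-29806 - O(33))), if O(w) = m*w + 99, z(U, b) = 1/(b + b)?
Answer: -7/185482 ≈ -3.7740e-5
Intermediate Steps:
z(U, b) = 1/(2*b)
O(w) = 99 - 104*w (O(w) = -104*w + 99 = 99 - 104*w)
K = -171/7 (K = -4 + 2*(-14 + 53*((½)/7)) = -4 + 2*(-14 + 53*((½)*(⅐))) = -4 + 2*(-14 + 53*(1/14)) = -4 + 2*(-14 + 53/14) = -4 + 2*(-143/14) = -4 - 143/7 = -171/7 ≈ -24.429)
1/(K + (-29806 - O(33))) = 1/(-171/7 + (-29806 - (99 - 104*33))) = 1/(-171/7 + (-29806 - (99 - 3432))) = 1/(-171/7 + (-29806 - 1*(-3333))) = 1/(-171/7 + (-29806 + 3333)) = 1/(-171/7 - 26473) = 1/(-185482/7) = -7/185482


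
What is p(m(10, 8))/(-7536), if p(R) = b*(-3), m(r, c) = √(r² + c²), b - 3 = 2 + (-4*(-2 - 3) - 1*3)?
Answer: 11/1256 ≈ 0.0087580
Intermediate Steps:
b = 22 (b = 3 + (2 + (-4*(-2 - 3) - 1*3)) = 3 + (2 + (-4*(-5) - 3)) = 3 + (2 + (20 - 3)) = 3 + (2 + 17) = 3 + 19 = 22)
m(r, c) = √(c² + r²)
p(R) = -66 (p(R) = 22*(-3) = -66)
p(m(10, 8))/(-7536) = -66/(-7536) = -66*(-1/7536) = 11/1256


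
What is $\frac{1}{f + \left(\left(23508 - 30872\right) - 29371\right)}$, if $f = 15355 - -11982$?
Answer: $- \frac{1}{9398} \approx -0.00010641$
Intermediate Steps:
$f = 27337$ ($f = 15355 + 11982 = 27337$)
$\frac{1}{f + \left(\left(23508 - 30872\right) - 29371\right)} = \frac{1}{27337 + \left(\left(23508 - 30872\right) - 29371\right)} = \frac{1}{27337 - 36735} = \frac{1}{-9398} = - \frac{1}{9398}$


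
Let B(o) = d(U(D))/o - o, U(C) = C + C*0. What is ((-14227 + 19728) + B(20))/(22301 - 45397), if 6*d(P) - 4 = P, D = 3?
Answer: -657727/2771520 ≈ -0.23732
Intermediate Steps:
U(C) = C (U(C) = C + 0 = C)
d(P) = ⅔ + P/6
B(o) = -o + 7/(6*o) (B(o) = (⅔ + (⅙)*3)/o - o = (⅔ + ½)/o - o = 7/(6*o) - o = -o + 7/(6*o))
((-14227 + 19728) + B(20))/(22301 - 45397) = ((-14227 + 19728) + (-1*20 + (7/6)/20))/(22301 - 45397) = (5501 + (-20 + (7/6)*(1/20)))/(-23096) = (5501 + (-20 + 7/120))*(-1/23096) = (5501 - 2393/120)*(-1/23096) = (657727/120)*(-1/23096) = -657727/2771520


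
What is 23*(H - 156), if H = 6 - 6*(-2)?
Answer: -3174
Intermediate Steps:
H = 18 (H = 6 + 12 = 18)
23*(H - 156) = 23*(18 - 156) = 23*(-138) = -3174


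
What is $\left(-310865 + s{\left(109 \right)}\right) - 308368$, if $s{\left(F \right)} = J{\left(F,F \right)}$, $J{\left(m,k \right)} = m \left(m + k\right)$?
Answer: $-595471$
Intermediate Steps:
$J{\left(m,k \right)} = m \left(k + m\right)$
$s{\left(F \right)} = 2 F^{2}$ ($s{\left(F \right)} = F \left(F + F\right) = F 2 F = 2 F^{2}$)
$\left(-310865 + s{\left(109 \right)}\right) - 308368 = \left(-310865 + 2 \cdot 109^{2}\right) - 308368 = \left(-310865 + 2 \cdot 11881\right) - 308368 = \left(-310865 + 23762\right) - 308368 = -287103 - 308368 = -595471$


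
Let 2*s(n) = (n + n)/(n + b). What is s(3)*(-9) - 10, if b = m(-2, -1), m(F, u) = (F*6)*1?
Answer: -7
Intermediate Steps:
m(F, u) = 6*F (m(F, u) = (6*F)*1 = 6*F)
b = -12 (b = 6*(-2) = -12)
s(n) = n/(-12 + n) (s(n) = ((n + n)/(n - 12))/2 = ((2*n)/(-12 + n))/2 = (2*n/(-12 + n))/2 = n/(-12 + n))
s(3)*(-9) - 10 = (3/(-12 + 3))*(-9) - 10 = (3/(-9))*(-9) - 10 = (3*(-1/9))*(-9) - 10 = -1/3*(-9) - 10 = 3 - 10 = -7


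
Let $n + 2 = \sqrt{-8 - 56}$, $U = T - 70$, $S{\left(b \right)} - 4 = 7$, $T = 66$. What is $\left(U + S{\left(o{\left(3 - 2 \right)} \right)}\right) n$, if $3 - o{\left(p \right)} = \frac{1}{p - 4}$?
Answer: $-14 + 56 i \approx -14.0 + 56.0 i$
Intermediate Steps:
$o{\left(p \right)} = 3 - \frac{1}{-4 + p}$ ($o{\left(p \right)} = 3 - \frac{1}{p - 4} = 3 - \frac{1}{-4 + p}$)
$S{\left(b \right)} = 11$ ($S{\left(b \right)} = 4 + 7 = 11$)
$U = -4$ ($U = 66 - 70 = -4$)
$n = -2 + 8 i$ ($n = -2 + \sqrt{-8 - 56} = -2 + \sqrt{-64} = -2 + 8 i \approx -2.0 + 8.0 i$)
$\left(U + S{\left(o{\left(3 - 2 \right)} \right)}\right) n = \left(-4 + 11\right) \left(-2 + 8 i\right) = 7 \left(-2 + 8 i\right) = -14 + 56 i$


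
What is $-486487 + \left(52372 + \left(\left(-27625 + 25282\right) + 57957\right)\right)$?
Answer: $-378501$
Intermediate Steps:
$-486487 + \left(52372 + \left(\left(-27625 + 25282\right) + 57957\right)\right) = -486487 + \left(52372 + \left(-2343 + 57957\right)\right) = -486487 + \left(52372 + 55614\right) = -486487 + 107986 = -378501$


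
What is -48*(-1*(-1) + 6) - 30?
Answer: -366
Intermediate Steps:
-48*(-1*(-1) + 6) - 30 = -48*(1 + 6) - 30 = -48*7 - 30 = -336 - 30 = -366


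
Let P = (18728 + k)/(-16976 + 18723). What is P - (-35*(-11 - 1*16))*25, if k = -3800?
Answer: -41257947/1747 ≈ -23616.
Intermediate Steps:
P = 14928/1747 (P = (18728 - 3800)/(-16976 + 18723) = 14928/1747 ≈ 8.5449)
P - (-35*(-11 - 1*16))*25 = 14928/1747 - (-35*(-11 - 1*16))*25 = 14928/1747 - (-35*(-11 - 16))*25 = 14928/1747 - (-35*(-27))*25 = 14928/1747 - 945*25 = 14928/1747 - 1*23625 = 14928/1747 - 23625 = -41257947/1747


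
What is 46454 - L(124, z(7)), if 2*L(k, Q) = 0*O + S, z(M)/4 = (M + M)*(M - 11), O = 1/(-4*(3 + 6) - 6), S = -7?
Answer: 92915/2 ≈ 46458.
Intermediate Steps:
O = -1/42 (O = 1/(-4*9 - 6) = 1/(-36 - 6) = 1/(-42) = -1/42 ≈ -0.023810)
z(M) = 8*M*(-11 + M) (z(M) = 4*((M + M)*(M - 11)) = 4*((2*M)*(-11 + M)) = 4*(2*M*(-11 + M)) = 8*M*(-11 + M))
L(k, Q) = -7/2 (L(k, Q) = (0*(-1/42) - 7)/2 = (0 - 7)/2 = (½)*(-7) = -7/2)
46454 - L(124, z(7)) = 46454 - 1*(-7/2) = 46454 + 7/2 = 92915/2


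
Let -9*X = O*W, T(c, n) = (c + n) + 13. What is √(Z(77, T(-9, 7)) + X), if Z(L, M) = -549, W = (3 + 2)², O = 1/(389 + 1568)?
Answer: 7*I*√386190466/5871 ≈ 23.431*I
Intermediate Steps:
T(c, n) = 13 + c + n
O = 1/1957 ≈ 0.00051099
W = 25 (W = 5² = 25)
X = -25/17613 ≈ -0.0014194
√(Z(77, T(-9, 7)) + X) = √(-549 - 25/17613) = √(-9669562/17613) = 7*I*√386190466/5871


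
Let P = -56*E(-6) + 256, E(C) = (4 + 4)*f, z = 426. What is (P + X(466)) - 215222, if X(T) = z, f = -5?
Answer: -212300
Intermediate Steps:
X(T) = 426
E(C) = -40 (E(C) = (4 + 4)*(-5) = 8*(-5) = -40)
P = 2496 (P = -56*(-40) + 256 = 2240 + 256 = 2496)
(P + X(466)) - 215222 = (2496 + 426) - 215222 = 2922 - 215222 = -212300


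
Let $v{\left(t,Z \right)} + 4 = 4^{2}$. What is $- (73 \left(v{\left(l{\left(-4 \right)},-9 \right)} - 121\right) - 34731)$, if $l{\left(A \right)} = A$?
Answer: $42688$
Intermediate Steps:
$v{\left(t,Z \right)} = 12$ ($v{\left(t,Z \right)} = -4 + 4^{2} = -4 + 16 = 12$)
$- (73 \left(v{\left(l{\left(-4 \right)},-9 \right)} - 121\right) - 34731) = - (73 \left(12 - 121\right) - 34731) = - (73 \left(-109\right) - 34731) = - (-7957 - 34731) = \left(-1\right) \left(-42688\right) = 42688$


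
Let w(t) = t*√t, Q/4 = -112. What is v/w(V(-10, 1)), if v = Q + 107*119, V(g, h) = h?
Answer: 12285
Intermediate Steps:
Q = -448 (Q = 4*(-112) = -448)
w(t) = t^(3/2)
v = 12285 (v = -448 + 107*119 = -448 + 12733 = 12285)
v/w(V(-10, 1)) = 12285/(1^(3/2)) = 12285/1 = 12285*1 = 12285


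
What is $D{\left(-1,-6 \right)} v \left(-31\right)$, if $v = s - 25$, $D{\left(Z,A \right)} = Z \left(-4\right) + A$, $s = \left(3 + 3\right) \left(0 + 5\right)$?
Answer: $310$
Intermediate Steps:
$s = 30$ ($s = 6 \cdot 5 = 30$)
$D{\left(Z,A \right)} = A - 4 Z$ ($D{\left(Z,A \right)} = - 4 Z + A = A - 4 Z$)
$v = 5$ ($v = 30 - 25 = 5$)
$D{\left(-1,-6 \right)} v \left(-31\right) = \left(-6 - -4\right) 5 \left(-31\right) = \left(-6 + 4\right) 5 \left(-31\right) = \left(-2\right) 5 \left(-31\right) = \left(-10\right) \left(-31\right) = 310$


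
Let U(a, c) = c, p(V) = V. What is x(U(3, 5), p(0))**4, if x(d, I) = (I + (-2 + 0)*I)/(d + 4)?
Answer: 0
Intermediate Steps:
x(d, I) = -I/(4 + d) (x(d, I) = (I - 2*I)/(4 + d) = (-I)/(4 + d) = -I/(4 + d))
x(U(3, 5), p(0))**4 = (-1*0/(4 + 5))**4 = (-1*0/9)**4 = (-1*0*1/9)**4 = 0**4 = 0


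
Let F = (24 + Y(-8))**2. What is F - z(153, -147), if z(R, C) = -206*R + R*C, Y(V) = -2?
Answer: 54493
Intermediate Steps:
z(R, C) = -206*R + C*R
F = 484 (F = (24 - 2)**2 = 22**2 = 484)
F - z(153, -147) = 484 - 153*(-206 - 147) = 484 - 153*(-353) = 484 - 1*(-54009) = 484 + 54009 = 54493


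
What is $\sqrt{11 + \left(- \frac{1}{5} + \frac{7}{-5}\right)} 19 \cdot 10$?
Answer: $38 \sqrt{235} \approx 582.53$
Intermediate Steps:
$\sqrt{11 + \left(- \frac{1}{5} + \frac{7}{-5}\right)} 19 \cdot 10 = \sqrt{11 + \left(\left(-1\right) \frac{1}{5} + 7 \left(- \frac{1}{5}\right)\right)} 19 \cdot 10 = \sqrt{11 - \frac{8}{5}} \cdot 19 \cdot 10 = \sqrt{\frac{47}{5}} \cdot 19 \cdot 10 = \frac{\sqrt{235}}{5} \cdot 19 \cdot 10 = \frac{19 \sqrt{235}}{5} \cdot 10 = 38 \sqrt{235}$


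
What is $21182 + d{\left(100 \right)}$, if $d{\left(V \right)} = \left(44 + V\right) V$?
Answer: $35582$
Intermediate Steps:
$d{\left(V \right)} = V \left(44 + V\right)$
$21182 + d{\left(100 \right)} = 21182 + 100 \left(44 + 100\right) = 21182 + 100 \cdot 144 = 21182 + 14400 = 35582$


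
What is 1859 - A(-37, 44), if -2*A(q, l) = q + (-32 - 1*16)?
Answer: 3633/2 ≈ 1816.5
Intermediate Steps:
A(q, l) = 24 - q/2 (A(q, l) = -(q + (-32 - 1*16))/2 = -(q + (-32 - 16))/2 = -(q - 48)/2 = -(-48 + q)/2 = 24 - q/2)
1859 - A(-37, 44) = 1859 - (24 - ½*(-37)) = 1859 - (24 + 37/2) = 1859 - 1*85/2 = 1859 - 85/2 = 3633/2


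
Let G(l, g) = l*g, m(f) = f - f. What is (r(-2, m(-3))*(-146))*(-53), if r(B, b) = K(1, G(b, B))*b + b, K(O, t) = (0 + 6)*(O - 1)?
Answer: 0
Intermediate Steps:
m(f) = 0
G(l, g) = g*l
K(O, t) = -6 + 6*O (K(O, t) = 6*(-1 + O) = -6 + 6*O)
r(B, b) = b (r(B, b) = (-6 + 6*1)*b + b = (-6 + 6)*b + b = 0*b + b = 0 + b = b)
(r(-2, m(-3))*(-146))*(-53) = (0*(-146))*(-53) = 0*(-53) = 0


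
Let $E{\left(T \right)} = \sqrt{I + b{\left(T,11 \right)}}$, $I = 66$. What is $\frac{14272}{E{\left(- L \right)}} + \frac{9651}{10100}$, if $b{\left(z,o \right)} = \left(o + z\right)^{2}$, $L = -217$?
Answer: $\frac{9651}{10100} + \frac{7136 \sqrt{2082}}{5205} \approx 63.512$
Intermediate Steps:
$E{\left(T \right)} = \sqrt{66 + \left(11 + T\right)^{2}}$
$\frac{14272}{E{\left(- L \right)}} + \frac{9651}{10100} = \frac{14272}{\sqrt{66 + \left(11 - -217\right)^{2}}} + \frac{9651}{10100} = \frac{14272}{\sqrt{66 + \left(11 + 217\right)^{2}}} + 9651 \cdot \frac{1}{10100} = \frac{14272}{\sqrt{66 + 228^{2}}} + \frac{9651}{10100} = \frac{14272}{\sqrt{66 + 51984}} + \frac{9651}{10100} = \frac{14272}{\sqrt{52050}} + \frac{9651}{10100} = \frac{14272}{5 \sqrt{2082}} + \frac{9651}{10100} = 14272 \frac{\sqrt{2082}}{10410} + \frac{9651}{10100} = \frac{7136 \sqrt{2082}}{5205} + \frac{9651}{10100} = \frac{9651}{10100} + \frac{7136 \sqrt{2082}}{5205}$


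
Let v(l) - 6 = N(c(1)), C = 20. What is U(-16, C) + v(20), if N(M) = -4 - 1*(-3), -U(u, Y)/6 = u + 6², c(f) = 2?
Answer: -115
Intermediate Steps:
U(u, Y) = -216 - 6*u (U(u, Y) = -6*(u + 6²) = -6*(u + 36) = -6*(36 + u) = -216 - 6*u)
N(M) = -1 (N(M) = -4 + 3 = -1)
v(l) = 5 (v(l) = 6 - 1 = 5)
U(-16, C) + v(20) = (-216 - 6*(-16)) + 5 = (-216 + 96) + 5 = -120 + 5 = -115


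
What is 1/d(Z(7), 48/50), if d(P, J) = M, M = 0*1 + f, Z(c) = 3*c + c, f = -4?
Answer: -¼ ≈ -0.25000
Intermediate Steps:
Z(c) = 4*c
M = -4 (M = 0*1 - 4 = 0 - 4 = -4)
d(P, J) = -4
1/d(Z(7), 48/50) = 1/(-4) = -¼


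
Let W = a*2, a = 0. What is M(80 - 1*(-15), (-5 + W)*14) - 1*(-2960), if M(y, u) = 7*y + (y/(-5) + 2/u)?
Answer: 126209/35 ≈ 3606.0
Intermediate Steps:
W = 0 (W = 0*2 = 0)
M(y, u) = 2/u + 34*y/5 (M(y, u) = 7*y + (y*(-⅕) + 2/u) = 7*y + (-y/5 + 2/u) = 7*y + (2/u - y/5) = 2/u + 34*y/5)
M(80 - 1*(-15), (-5 + W)*14) - 1*(-2960) = (2/(((-5 + 0)*14)) + 34*(80 - 1*(-15))/5) - 1*(-2960) = (2/((-5*14)) + 34*(80 + 15)/5) + 2960 = (2/(-70) + (34/5)*95) + 2960 = (2*(-1/70) + 646) + 2960 = (-1/35 + 646) + 2960 = 22609/35 + 2960 = 126209/35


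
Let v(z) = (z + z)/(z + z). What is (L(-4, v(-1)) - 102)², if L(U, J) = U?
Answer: 11236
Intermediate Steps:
v(z) = 1 (v(z) = (2*z)/((2*z)) = (2*z)*(1/(2*z)) = 1)
(L(-4, v(-1)) - 102)² = (-4 - 102)² = (-106)² = 11236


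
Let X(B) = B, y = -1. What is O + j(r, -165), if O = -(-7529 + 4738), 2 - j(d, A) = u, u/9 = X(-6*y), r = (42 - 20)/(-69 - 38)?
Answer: 2739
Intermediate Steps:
r = -22/107 (r = 22/(-107) = 22*(-1/107) = -22/107 ≈ -0.20561)
u = 54 (u = 9*(-6*(-1)) = 9*6 = 54)
j(d, A) = -52 (j(d, A) = 2 - 1*54 = 2 - 54 = -52)
O = 2791 (O = -1*(-2791) = 2791)
O + j(r, -165) = 2791 - 52 = 2739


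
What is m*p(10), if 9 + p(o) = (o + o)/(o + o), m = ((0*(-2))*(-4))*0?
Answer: 0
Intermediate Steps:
m = 0 (m = (0*(-4))*0 = 0*0 = 0)
p(o) = -8 (p(o) = -9 + (o + o)/(o + o) = -9 + (2*o)/((2*o)) = -9 + (2*o)*(1/(2*o)) = -9 + 1 = -8)
m*p(10) = 0*(-8) = 0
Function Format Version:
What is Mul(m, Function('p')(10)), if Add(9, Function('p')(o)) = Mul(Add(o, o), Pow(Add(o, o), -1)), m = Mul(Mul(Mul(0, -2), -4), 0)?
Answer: 0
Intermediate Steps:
m = 0 (m = Mul(Mul(0, -4), 0) = Mul(0, 0) = 0)
Function('p')(o) = -8 (Function('p')(o) = Add(-9, Mul(Add(o, o), Pow(Add(o, o), -1))) = Add(-9, Mul(Mul(2, o), Pow(Mul(2, o), -1))) = Add(-9, Mul(Mul(2, o), Mul(Rational(1, 2), Pow(o, -1)))) = Add(-9, 1) = -8)
Mul(m, Function('p')(10)) = Mul(0, -8) = 0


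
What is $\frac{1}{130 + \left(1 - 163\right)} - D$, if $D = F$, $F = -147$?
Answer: $\frac{4703}{32} \approx 146.97$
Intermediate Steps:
$D = -147$
$\frac{1}{130 + \left(1 - 163\right)} - D = \frac{1}{130 + \left(1 - 163\right)} - -147 = \frac{1}{130 - 162} + 147 = \frac{1}{-32} + 147 = - \frac{1}{32} + 147 = \frac{4703}{32}$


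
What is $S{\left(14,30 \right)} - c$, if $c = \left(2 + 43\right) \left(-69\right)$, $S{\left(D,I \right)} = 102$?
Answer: $3207$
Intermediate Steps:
$c = -3105$ ($c = 45 \left(-69\right) = -3105$)
$S{\left(14,30 \right)} - c = 102 - -3105 = 102 + 3105 = 3207$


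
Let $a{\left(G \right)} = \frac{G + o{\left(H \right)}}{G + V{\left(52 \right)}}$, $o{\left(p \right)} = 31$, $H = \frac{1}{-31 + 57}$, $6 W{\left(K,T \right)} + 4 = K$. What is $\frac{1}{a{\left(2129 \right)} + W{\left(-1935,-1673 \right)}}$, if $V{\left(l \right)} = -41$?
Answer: $- \frac{174}{56051} \approx -0.0031043$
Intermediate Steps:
$W{\left(K,T \right)} = - \frac{2}{3} + \frac{K}{6}$
$H = \frac{1}{26} \approx 0.038462$
$a{\left(G \right)} = \frac{31 + G}{-41 + G}$ ($a{\left(G \right)} = \frac{G + 31}{G - 41} = \frac{31 + G}{-41 + G}$)
$\frac{1}{a{\left(2129 \right)} + W{\left(-1935,-1673 \right)}} = \frac{1}{\frac{31 + 2129}{-41 + 2129} + \left(- \frac{2}{3} + \frac{1}{6} \left(-1935\right)\right)} = \frac{1}{\frac{1}{2088} \cdot 2160 - \frac{1939}{6}} = \frac{1}{\frac{30}{29} - \frac{1939}{6}} = \frac{1}{- \frac{56051}{174}} = - \frac{174}{56051}$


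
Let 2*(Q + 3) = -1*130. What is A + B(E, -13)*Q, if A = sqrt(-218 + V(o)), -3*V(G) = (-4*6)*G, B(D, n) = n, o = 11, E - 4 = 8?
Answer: 884 + I*sqrt(130) ≈ 884.0 + 11.402*I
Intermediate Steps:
E = 12 (E = 4 + 8 = 12)
V(G) = 8*G (V(G) = -(-4*6)*G/3 = -(-8)*G = 8*G)
Q = -68 (Q = -3 + (-1*130)/2 = -3 + (1/2)*(-130) = -3 - 65 = -68)
A = I*sqrt(130) (A = sqrt(-218 + 8*11) = sqrt(-218 + 88) = sqrt(-130) = I*sqrt(130) ≈ 11.402*I)
A + B(E, -13)*Q = I*sqrt(130) - 13*(-68) = I*sqrt(130) + 884 = 884 + I*sqrt(130)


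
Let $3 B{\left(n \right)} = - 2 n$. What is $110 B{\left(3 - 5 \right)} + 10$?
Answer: $\frac{470}{3} \approx 156.67$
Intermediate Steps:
$B{\left(n \right)} = - \frac{2 n}{3}$ ($B{\left(n \right)} = \frac{\left(-2\right) n}{3} = - \frac{2 n}{3}$)
$110 B{\left(3 - 5 \right)} + 10 = 110 \left(- \frac{2 \left(3 - 5\right)}{3}\right) + 10 = 110 \left(\left(- \frac{2}{3}\right) \left(-2\right)\right) + 10 = 110 \cdot \frac{4}{3} + 10 = \frac{440}{3} + 10 = \frac{470}{3}$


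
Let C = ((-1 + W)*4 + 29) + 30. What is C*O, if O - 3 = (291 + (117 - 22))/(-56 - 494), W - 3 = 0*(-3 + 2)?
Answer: 42344/275 ≈ 153.98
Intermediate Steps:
W = 3 (W = 3 + 0*(-3 + 2) = 3 + 0*(-1) = 3 + 0 = 3)
O = 632/275 (O = 3 + (291 + (117 - 22))/(-56 - 494) = 3 + (291 + 95)/(-550) = 3 + 386*(-1/550) = 3 - 193/275 = 632/275 ≈ 2.2982)
C = 67 (C = ((-1 + 3)*4 + 29) + 30 = (2*4 + 29) + 30 = (8 + 29) + 30 = 37 + 30 = 67)
C*O = 67*(632/275) = 42344/275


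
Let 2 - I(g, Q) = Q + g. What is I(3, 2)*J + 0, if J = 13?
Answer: -39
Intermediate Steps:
I(g, Q) = 2 - Q - g (I(g, Q) = 2 - (Q + g) = 2 + (-Q - g) = 2 - Q - g)
I(3, 2)*J + 0 = (2 - 1*2 - 1*3)*13 + 0 = (2 - 2 - 3)*13 + 0 = -3*13 + 0 = -39 + 0 = -39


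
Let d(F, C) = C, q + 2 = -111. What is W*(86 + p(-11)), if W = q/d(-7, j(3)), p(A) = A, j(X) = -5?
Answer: 1695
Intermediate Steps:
q = -113 (q = -2 - 111 = -113)
W = 113/5 (W = -113/(-5) = -113*(-⅕) = 113/5 ≈ 22.600)
W*(86 + p(-11)) = 113*(86 - 11)/5 = (113/5)*75 = 1695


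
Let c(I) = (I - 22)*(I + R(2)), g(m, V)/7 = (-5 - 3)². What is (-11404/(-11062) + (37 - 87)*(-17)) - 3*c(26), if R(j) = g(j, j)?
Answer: -26753276/5531 ≈ -4837.0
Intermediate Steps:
g(m, V) = 448 (g(m, V) = 7*(-5 - 3)² = 7*(-8)² = 7*64 = 448)
R(j) = 448
c(I) = (-22 + I)*(448 + I) (c(I) = (I - 22)*(I + 448) = (-22 + I)*(448 + I))
(-11404/(-11062) + (37 - 87)*(-17)) - 3*c(26) = (-11404/(-11062) + (37 - 87)*(-17)) - 3*(-9856 + 26² + 426*26) = (-11404*(-1/11062) - 50*(-17)) - 3*(-9856 + 676 + 11076) = (5702/5531 + 850) - 3*1896 = 4707052/5531 - 5688 = -26753276/5531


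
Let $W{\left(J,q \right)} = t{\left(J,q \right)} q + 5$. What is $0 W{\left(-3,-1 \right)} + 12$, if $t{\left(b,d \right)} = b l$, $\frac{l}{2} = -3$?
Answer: $12$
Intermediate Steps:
$l = -6$ ($l = 2 \left(-3\right) = -6$)
$t{\left(b,d \right)} = - 6 b$ ($t{\left(b,d \right)} = b \left(-6\right) = - 6 b$)
$W{\left(J,q \right)} = 5 - 6 J q$ ($W{\left(J,q \right)} = - 6 J q + 5 = 5 - 6 J q$)
$0 W{\left(-3,-1 \right)} + 12 = 0 \left(5 - \left(-18\right) \left(-1\right)\right) + 12 = 0 \left(5 - 18\right) + 12 = 0 \left(-13\right) + 12 = 0 + 12 = 12$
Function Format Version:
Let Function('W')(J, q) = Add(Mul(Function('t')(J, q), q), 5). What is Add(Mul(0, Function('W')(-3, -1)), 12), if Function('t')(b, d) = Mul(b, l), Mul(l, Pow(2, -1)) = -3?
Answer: 12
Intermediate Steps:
l = -6 (l = Mul(2, -3) = -6)
Function('t')(b, d) = Mul(-6, b) (Function('t')(b, d) = Mul(b, -6) = Mul(-6, b))
Function('W')(J, q) = Add(5, Mul(-6, J, q)) (Function('W')(J, q) = Add(Mul(Mul(-6, J), q), 5) = Add(Mul(-6, J, q), 5) = Add(5, Mul(-6, J, q)))
Add(Mul(0, Function('W')(-3, -1)), 12) = Add(Mul(0, Add(5, Mul(-6, -3, -1))), 12) = Add(Mul(0, Add(5, -18)), 12) = Add(Mul(0, -13), 12) = Add(0, 12) = 12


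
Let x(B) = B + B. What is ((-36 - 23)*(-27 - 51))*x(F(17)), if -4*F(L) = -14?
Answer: 32214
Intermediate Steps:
F(L) = 7/2 (F(L) = -¼*(-14) = 7/2)
x(B) = 2*B
((-36 - 23)*(-27 - 51))*x(F(17)) = ((-36 - 23)*(-27 - 51))*(2*(7/2)) = -59*(-78)*7 = 4602*7 = 32214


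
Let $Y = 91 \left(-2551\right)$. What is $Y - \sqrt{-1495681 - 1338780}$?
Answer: $-232141 - i \sqrt{2834461} \approx -2.3214 \cdot 10^{5} - 1683.6 i$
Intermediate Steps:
$Y = -232141$
$Y - \sqrt{-1495681 - 1338780} = -232141 - \sqrt{-1495681 - 1338780} = -232141 - \sqrt{-2834461} = -232141 - i \sqrt{2834461}$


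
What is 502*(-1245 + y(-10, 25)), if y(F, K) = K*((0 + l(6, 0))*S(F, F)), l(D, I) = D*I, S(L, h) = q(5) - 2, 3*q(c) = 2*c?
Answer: -624990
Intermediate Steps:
q(c) = 2*c/3 (q(c) = (2*c)/3 = 2*c/3)
S(L, h) = 4/3 (S(L, h) = (2/3)*5 - 2 = 10/3 - 2 = 4/3)
y(F, K) = 0 (y(F, K) = K*((0 + 6*0)*(4/3)) = K*((0 + 0)*(4/3)) = K*(0*(4/3)) = K*0 = 0)
502*(-1245 + y(-10, 25)) = 502*(-1245 + 0) = 502*(-1245) = -624990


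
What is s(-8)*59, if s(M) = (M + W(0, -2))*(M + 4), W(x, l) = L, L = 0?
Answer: 1888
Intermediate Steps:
W(x, l) = 0
s(M) = M*(4 + M) (s(M) = (M + 0)*(M + 4) = M*(4 + M))
s(-8)*59 = -8*(4 - 8)*59 = -8*(-4)*59 = 32*59 = 1888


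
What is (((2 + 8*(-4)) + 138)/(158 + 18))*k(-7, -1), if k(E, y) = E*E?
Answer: 1323/44 ≈ 30.068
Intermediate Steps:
k(E, y) = E²
(((2 + 8*(-4)) + 138)/(158 + 18))*k(-7, -1) = (((2 + 8*(-4)) + 138)/(158 + 18))*(-7)² = (((2 - 32) + 138)/176)*49 = ((-30 + 138)*(1/176))*49 = (108*(1/176))*49 = (27/44)*49 = 1323/44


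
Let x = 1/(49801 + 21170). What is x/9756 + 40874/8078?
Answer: 24524154763/4846751532 ≈ 5.0599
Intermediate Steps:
x = 1/70971 ≈ 1.4090e-5
x/9756 + 40874/8078 = (1/70971)/9756 + 40874/8078 = (1/70971)*(1/9756) + 40874*(1/8078) = 1/692393076 + 20437/4039 = 24524154763/4846751532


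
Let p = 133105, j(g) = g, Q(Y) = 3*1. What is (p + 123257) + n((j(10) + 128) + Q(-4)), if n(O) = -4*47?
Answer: 256174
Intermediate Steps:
Q(Y) = 3
n(O) = -188
(p + 123257) + n((j(10) + 128) + Q(-4)) = (133105 + 123257) - 188 = 256362 - 188 = 256174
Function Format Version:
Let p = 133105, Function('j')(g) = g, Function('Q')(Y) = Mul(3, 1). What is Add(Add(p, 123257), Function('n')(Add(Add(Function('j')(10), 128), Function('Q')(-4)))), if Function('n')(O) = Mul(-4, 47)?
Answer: 256174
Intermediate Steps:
Function('Q')(Y) = 3
Function('n')(O) = -188
Add(Add(p, 123257), Function('n')(Add(Add(Function('j')(10), 128), Function('Q')(-4)))) = Add(Add(133105, 123257), -188) = Add(256362, -188) = 256174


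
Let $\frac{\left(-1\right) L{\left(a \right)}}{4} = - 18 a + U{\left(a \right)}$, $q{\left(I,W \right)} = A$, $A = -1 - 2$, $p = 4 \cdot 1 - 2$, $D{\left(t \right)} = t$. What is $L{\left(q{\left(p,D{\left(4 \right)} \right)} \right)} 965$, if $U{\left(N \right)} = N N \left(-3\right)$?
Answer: $-104220$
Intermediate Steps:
$U{\left(N \right)} = - 3 N^{2}$ ($U{\left(N \right)} = N^{2} \left(-3\right) = - 3 N^{2}$)
$p = 2$ ($p = 4 - 2 = 2$)
$A = -3$
$q{\left(I,W \right)} = -3$
$L{\left(a \right)} = 12 a^{2} + 72 a$ ($L{\left(a \right)} = - 4 \left(- 18 a - 3 a^{2}\right) = 12 a^{2} + 72 a$)
$L{\left(q{\left(p,D{\left(4 \right)} \right)} \right)} 965 = 12 \left(-3\right) \left(6 - 3\right) 965 = 12 \left(-3\right) 3 \cdot 965 = \left(-108\right) 965 = -104220$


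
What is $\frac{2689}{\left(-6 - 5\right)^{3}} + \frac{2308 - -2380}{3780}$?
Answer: $- \frac{981173}{1257795} \approx -0.78007$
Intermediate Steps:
$\frac{2689}{\left(-6 - 5\right)^{3}} + \frac{2308 - -2380}{3780} = \frac{2689}{\left(-11\right)^{3}} + \left(2308 + 2380\right) \frac{1}{3780} = \frac{2689}{-1331} + 4688 \cdot \frac{1}{3780} = 2689 \left(- \frac{1}{1331}\right) + \frac{1172}{945} = - \frac{2689}{1331} + \frac{1172}{945} = - \frac{981173}{1257795}$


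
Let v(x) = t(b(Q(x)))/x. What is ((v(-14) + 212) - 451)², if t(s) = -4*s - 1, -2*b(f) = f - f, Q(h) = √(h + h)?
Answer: 11189025/196 ≈ 57087.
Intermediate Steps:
Q(h) = √2*√h (Q(h) = √(2*h) = √2*√h)
b(f) = 0 (b(f) = -(f - f)/2 = -½*0 = 0)
t(s) = -1 - 4*s
v(x) = -1/x (v(x) = (-1 - 4*0)/x = (-1 + 0)/x = -1/x)
((v(-14) + 212) - 451)² = ((-1/(-14) + 212) - 451)² = ((-1*(-1/14) + 212) - 451)² = ((1/14 + 212) - 451)² = (2969/14 - 451)² = (-3345/14)² = 11189025/196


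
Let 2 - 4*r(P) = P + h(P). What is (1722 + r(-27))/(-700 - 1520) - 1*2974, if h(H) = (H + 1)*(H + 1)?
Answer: -26415361/8880 ≈ -2974.7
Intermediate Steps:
h(H) = (1 + H)² (h(H) = (1 + H)*(1 + H) = (1 + H)²)
r(P) = ½ - P/4 - (1 + P)²/4 (r(P) = ½ - (P + (1 + P)²)/4 = ½ + (-P/4 - (1 + P)²/4) = ½ - P/4 - (1 + P)²/4)
(1722 + r(-27))/(-700 - 1520) - 1*2974 = (1722 + (½ - ¼*(-27) - (1 - 27)²/4))/(-700 - 1520) - 1*2974 = (1722 + (½ + 27/4 - ¼*(-26)²))/(-2220) - 2974 = (1722 + (½ + 27/4 - ¼*676))*(-1/2220) - 2974 = (1722 + (½ + 27/4 - 169))*(-1/2220) - 2974 = (1722 - 647/4)*(-1/2220) - 2974 = (6241/4)*(-1/2220) - 2974 = -6241/8880 - 2974 = -26415361/8880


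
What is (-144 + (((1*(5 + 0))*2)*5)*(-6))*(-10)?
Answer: 4440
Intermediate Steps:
(-144 + (((1*(5 + 0))*2)*5)*(-6))*(-10) = (-144 + (((1*5)*2)*5)*(-6))*(-10) = (-144 + ((5*2)*5)*(-6))*(-10) = (-144 + (10*5)*(-6))*(-10) = (-144 + 50*(-6))*(-10) = (-144 - 300)*(-10) = -444*(-10) = 4440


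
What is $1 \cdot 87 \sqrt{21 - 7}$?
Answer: $87 \sqrt{14} \approx 325.52$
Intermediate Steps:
$1 \cdot 87 \sqrt{21 - 7} = 87 \sqrt{14}$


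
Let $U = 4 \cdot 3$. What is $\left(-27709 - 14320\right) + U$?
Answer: $-42017$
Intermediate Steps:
$U = 12$
$\left(-27709 - 14320\right) + U = \left(-27709 - 14320\right) + 12 = -42029 + 12 = -42017$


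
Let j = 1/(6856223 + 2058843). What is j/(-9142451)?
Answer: -1/81505554066766 ≈ -1.2269e-14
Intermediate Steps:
j = 1/8915066 ≈ 1.1217e-7
j/(-9142451) = (1/8915066)/(-9142451) = (1/8915066)*(-1/9142451) = -1/81505554066766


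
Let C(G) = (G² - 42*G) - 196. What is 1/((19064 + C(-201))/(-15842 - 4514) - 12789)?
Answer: -2908/37200085 ≈ -7.8172e-5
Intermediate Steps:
C(G) = -196 + G² - 42*G
1/((19064 + C(-201))/(-15842 - 4514) - 12789) = 1/((19064 + (-196 + (-201)² - 42*(-201)))/(-15842 - 4514) - 12789) = 1/((19064 + (-196 + 40401 + 8442))/(-20356) - 12789) = 1/((19064 + 48647)*(-1/20356) - 12789) = 1/(67711*(-1/20356) - 12789) = 1/(-9673/2908 - 12789) = 1/(-37200085/2908) = -2908/37200085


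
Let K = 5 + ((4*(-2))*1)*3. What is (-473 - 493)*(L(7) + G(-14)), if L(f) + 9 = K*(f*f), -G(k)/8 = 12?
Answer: 1000776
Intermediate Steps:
G(k) = -96 (G(k) = -8*12 = -96)
K = -19 (K = 5 - 8*1*3 = 5 - 8*3 = 5 - 24 = -19)
L(f) = -9 - 19*f² (L(f) = -9 - 19*f*f = -9 - 19*f²)
(-473 - 493)*(L(7) + G(-14)) = (-473 - 493)*((-9 - 19*7²) - 96) = -966*((-9 - 19*49) - 96) = -966*((-9 - 931) - 96) = -966*(-940 - 96) = -966*(-1036) = 1000776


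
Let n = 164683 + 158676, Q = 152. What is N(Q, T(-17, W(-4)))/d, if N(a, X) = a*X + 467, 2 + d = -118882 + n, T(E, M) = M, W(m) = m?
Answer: -141/204475 ≈ -0.00068957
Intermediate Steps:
n = 323359
d = 204475 (d = -2 + (-118882 + 323359) = -2 + 204477 = 204475)
N(a, X) = 467 + X*a (N(a, X) = X*a + 467 = 467 + X*a)
N(Q, T(-17, W(-4)))/d = (467 - 4*152)/204475 = (467 - 608)*(1/204475) = -141*1/204475 = -141/204475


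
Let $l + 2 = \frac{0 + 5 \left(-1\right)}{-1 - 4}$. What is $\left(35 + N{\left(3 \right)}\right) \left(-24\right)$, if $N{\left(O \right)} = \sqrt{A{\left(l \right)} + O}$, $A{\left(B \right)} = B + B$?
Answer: $-864$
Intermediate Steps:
$l = -1$ ($l = -2 + \frac{0 + 5 \left(-1\right)}{-1 - 4} = -2 + \frac{0 - 5}{-5} = -2 - -1 = -2 + 1 = -1$)
$A{\left(B \right)} = 2 B$
$N{\left(O \right)} = \sqrt{-2 + O}$ ($N{\left(O \right)} = \sqrt{2 \left(-1\right) + O} = \sqrt{-2 + O}$)
$\left(35 + N{\left(3 \right)}\right) \left(-24\right) = \left(35 + \sqrt{-2 + 3}\right) \left(-24\right) = \left(35 + \sqrt{1}\right) \left(-24\right) = \left(35 + 1\right) \left(-24\right) = 36 \left(-24\right) = -864$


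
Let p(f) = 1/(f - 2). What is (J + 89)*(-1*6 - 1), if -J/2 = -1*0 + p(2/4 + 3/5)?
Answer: -5747/9 ≈ -638.56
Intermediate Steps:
p(f) = 1/(-2 + f)
J = 20/9 (J = -2*(-1*0 + 1/(-2 + (2/4 + 3/5))) = -2*(0 + 1/(-2 + (2*(¼) + 3*(⅕)))) = -2*(0 + 1/(-2 + (½ + ⅗))) = -2*(0 + 1/(-2 + 11/10)) = -2*(0 + 1/(-9/10)) = -2*(0 - 10/9) = -2*(-10/9) = 20/9 ≈ 2.2222)
(J + 89)*(-1*6 - 1) = (20/9 + 89)*(-1*6 - 1) = 821*(-6 - 1)/9 = (821/9)*(-7) = -5747/9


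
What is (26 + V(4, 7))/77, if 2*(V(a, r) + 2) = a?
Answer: 26/77 ≈ 0.33766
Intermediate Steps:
V(a, r) = -2 + a/2
(26 + V(4, 7))/77 = (26 + (-2 + (½)*4))/77 = (26 + (-2 + 2))*(1/77) = (26 + 0)*(1/77) = 26*(1/77) = 26/77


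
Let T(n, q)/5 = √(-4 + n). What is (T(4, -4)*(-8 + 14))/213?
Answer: 0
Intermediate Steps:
T(n, q) = 5*√(-4 + n)
(T(4, -4)*(-8 + 14))/213 = ((5*√(-4 + 4))*(-8 + 14))/213 = ((5*√0)*6)*(1/213) = ((5*0)*6)*(1/213) = (0*6)*(1/213) = 0*(1/213) = 0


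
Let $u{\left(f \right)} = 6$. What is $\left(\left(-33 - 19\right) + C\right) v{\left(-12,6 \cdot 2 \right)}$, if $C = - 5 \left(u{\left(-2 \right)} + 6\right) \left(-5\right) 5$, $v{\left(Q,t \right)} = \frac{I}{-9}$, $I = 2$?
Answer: $- \frac{2896}{9} \approx -321.78$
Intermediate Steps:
$v{\left(Q,t \right)} = - \frac{2}{9}$ ($v{\left(Q,t \right)} = \frac{2}{-9} = 2 \left(- \frac{1}{9}\right) = - \frac{2}{9}$)
$C = 1500$ ($C = - 5 \left(6 + 6\right) \left(-5\right) 5 = \left(-5\right) 12 \left(-5\right) 5 = \left(-60\right) \left(-5\right) 5 = 300 \cdot 5 = 1500$)
$\left(\left(-33 - 19\right) + C\right) v{\left(-12,6 \cdot 2 \right)} = \left(\left(-33 - 19\right) + 1500\right) \left(- \frac{2}{9}\right) = \left(-52 + 1500\right) \left(- \frac{2}{9}\right) = 1448 \left(- \frac{2}{9}\right) = - \frac{2896}{9}$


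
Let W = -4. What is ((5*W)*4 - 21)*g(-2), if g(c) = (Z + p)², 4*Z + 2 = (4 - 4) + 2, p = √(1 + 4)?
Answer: -505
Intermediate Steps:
p = √5 ≈ 2.2361
Z = 0 (Z = -½ + ((4 - 4) + 2)/4 = -½ + (0 + 2)/4 = -½ + (¼)*2 = -½ + ½ = 0)
g(c) = 5 (g(c) = (0 + √5)² = (√5)² = 5)
((5*W)*4 - 21)*g(-2) = ((5*(-4))*4 - 21)*5 = (-20*4 - 21)*5 = (-80 - 21)*5 = -101*5 = -505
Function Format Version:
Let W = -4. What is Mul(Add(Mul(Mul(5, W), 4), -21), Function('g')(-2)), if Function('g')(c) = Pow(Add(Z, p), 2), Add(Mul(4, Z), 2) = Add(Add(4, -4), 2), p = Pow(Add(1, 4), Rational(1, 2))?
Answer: -505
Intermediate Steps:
p = Pow(5, Rational(1, 2)) ≈ 2.2361
Z = 0 (Z = Add(Rational(-1, 2), Mul(Rational(1, 4), Add(Add(4, -4), 2))) = Add(Rational(-1, 2), Mul(Rational(1, 4), Add(0, 2))) = Add(Rational(-1, 2), Mul(Rational(1, 4), 2)) = Add(Rational(-1, 2), Rational(1, 2)) = 0)
Function('g')(c) = 5 (Function('g')(c) = Pow(Add(0, Pow(5, Rational(1, 2))), 2) = Pow(Pow(5, Rational(1, 2)), 2) = 5)
Mul(Add(Mul(Mul(5, W), 4), -21), Function('g')(-2)) = Mul(Add(Mul(Mul(5, -4), 4), -21), 5) = Mul(Add(Mul(-20, 4), -21), 5) = Mul(Add(-80, -21), 5) = Mul(-101, 5) = -505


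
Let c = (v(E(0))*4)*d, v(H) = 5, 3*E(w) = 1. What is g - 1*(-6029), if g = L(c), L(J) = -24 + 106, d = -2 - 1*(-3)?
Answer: 6111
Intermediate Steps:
E(w) = ⅓ (E(w) = (⅓)*1 = ⅓)
d = 1 (d = -2 + 3 = 1)
c = 20 (c = (5*4)*1 = 20*1 = 20)
L(J) = 82
g = 82
g - 1*(-6029) = 82 - 1*(-6029) = 82 + 6029 = 6111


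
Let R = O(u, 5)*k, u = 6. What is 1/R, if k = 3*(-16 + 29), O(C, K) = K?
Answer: 1/195 ≈ 0.0051282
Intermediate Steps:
k = 39 (k = 3*13 = 39)
R = 195 (R = 5*39 = 195)
1/R = 1/195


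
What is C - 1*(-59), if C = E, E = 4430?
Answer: 4489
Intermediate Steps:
C = 4430
C - 1*(-59) = 4430 - 1*(-59) = 4430 + 59 = 4489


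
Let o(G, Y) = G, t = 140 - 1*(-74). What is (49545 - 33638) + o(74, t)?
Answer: 15981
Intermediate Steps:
t = 214 (t = 140 + 74 = 214)
(49545 - 33638) + o(74, t) = (49545 - 33638) + 74 = 15907 + 74 = 15981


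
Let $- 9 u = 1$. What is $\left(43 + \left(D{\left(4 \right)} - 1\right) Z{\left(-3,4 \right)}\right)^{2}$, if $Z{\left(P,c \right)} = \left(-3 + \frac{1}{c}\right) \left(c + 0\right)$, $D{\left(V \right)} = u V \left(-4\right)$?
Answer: $\frac{96100}{81} \approx 1186.4$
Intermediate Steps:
$u = - \frac{1}{9}$ ($u = \left(- \frac{1}{9}\right) 1 = - \frac{1}{9} \approx -0.11111$)
$D{\left(V \right)} = \frac{4 V}{9}$ ($D{\left(V \right)} = - \frac{V}{9} \left(-4\right) = \frac{4 V}{9}$)
$Z{\left(P,c \right)} = c \left(-3 + \frac{1}{c}\right)$ ($Z{\left(P,c \right)} = \left(-3 + \frac{1}{c}\right) c = c \left(-3 + \frac{1}{c}\right)$)
$\left(43 + \left(D{\left(4 \right)} - 1\right) Z{\left(-3,4 \right)}\right)^{2} = \left(43 + \left(\frac{4}{9} \cdot 4 - 1\right) \left(1 - 12\right)\right)^{2} = \left(43 + \left(\frac{16}{9} - 1\right) \left(1 - 12\right)\right)^{2} = \left(43 + \frac{7}{9} \left(-11\right)\right)^{2} = \left(43 - \frac{77}{9}\right)^{2} = \left(\frac{310}{9}\right)^{2} = \frac{96100}{81}$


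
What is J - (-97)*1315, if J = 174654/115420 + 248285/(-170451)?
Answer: 1254724295718677/9836727210 ≈ 1.2756e+5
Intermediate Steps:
J = 556447127/9836727210 (J = 174654*(1/115420) + 248285*(-1/170451) = 87327/57710 - 248285/170451 = 556447127/9836727210 ≈ 0.056568)
J - (-97)*1315 = 556447127/9836727210 - (-97)*1315 = 556447127/9836727210 - 1*(-127555) = 556447127/9836727210 + 127555 = 1254724295718677/9836727210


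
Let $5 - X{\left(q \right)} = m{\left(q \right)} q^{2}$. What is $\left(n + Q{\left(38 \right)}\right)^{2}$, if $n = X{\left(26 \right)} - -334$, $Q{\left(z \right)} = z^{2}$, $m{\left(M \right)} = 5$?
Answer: $2550409$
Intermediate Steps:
$X{\left(q \right)} = 5 - 5 q^{2}$
$n = -3041$ ($n = \left(5 - 5 \cdot 26^{2}\right) - -334 = \left(5 - 3380\right) + 334 = -3375 + 334 = -3041$)
$\left(n + Q{\left(38 \right)}\right)^{2} = \left(-3041 + 38^{2}\right)^{2} = \left(-3041 + 1444\right)^{2} = \left(-1597\right)^{2} = 2550409$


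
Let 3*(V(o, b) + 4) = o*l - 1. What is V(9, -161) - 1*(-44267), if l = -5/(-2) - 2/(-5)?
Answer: 1328141/30 ≈ 44271.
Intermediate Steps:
l = 29/10 (l = -5*(-½) - 2*(-⅕) = 5/2 + ⅖ = 29/10 ≈ 2.9000)
V(o, b) = -13/3 + 29*o/30 (V(o, b) = -4 + (o*(29/10) - 1)/3 = -4 + (29*o/10 - 1)/3 = -4 + (-1 + 29*o/10)/3 = -4 + (-⅓ + 29*o/30) = -13/3 + 29*o/30)
V(9, -161) - 1*(-44267) = (-13/3 + (29/30)*9) - 1*(-44267) = (-13/3 + 87/10) + 44267 = 131/30 + 44267 = 1328141/30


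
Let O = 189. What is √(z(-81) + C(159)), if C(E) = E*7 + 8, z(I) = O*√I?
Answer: √(1121 + 1701*I) ≈ 39.738 + 21.403*I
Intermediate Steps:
z(I) = 189*√I
C(E) = 8 + 7*E (C(E) = 7*E + 8 = 8 + 7*E)
√(z(-81) + C(159)) = √(189*√(-81) + (8 + 7*159)) = √(189*(9*I) + (8 + 1113)) = √(1701*I + 1121) = √(1121 + 1701*I)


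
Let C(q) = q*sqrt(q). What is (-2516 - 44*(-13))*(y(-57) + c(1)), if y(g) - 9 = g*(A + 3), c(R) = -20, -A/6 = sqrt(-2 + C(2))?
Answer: 353808 - 664848*sqrt(-2 + 2*sqrt(2)) ≈ -2.5132e+5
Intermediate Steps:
C(q) = q**(3/2)
A = -6*sqrt(-2 + 2*sqrt(2)) (A = -6*sqrt(-2 + 2**(3/2)) = -6*sqrt(-2 + 2*sqrt(2)) ≈ -5.4611)
y(g) = 9 + g*(3 - 6*sqrt(-2 + 2*sqrt(2))) (y(g) = 9 + g*(-6*sqrt(-2 + 2*sqrt(2)) + 3) = 9 + g*(3 - 6*sqrt(-2 + 2*sqrt(2))))
(-2516 - 44*(-13))*(y(-57) + c(1)) = (-2516 - 44*(-13))*((9 + 3*(-57) - 6*(-57)*sqrt(-2 + 2*sqrt(2))) - 20) = (-2516 + 572)*((9 - 171 + 342*sqrt(-2 + 2*sqrt(2))) - 20) = -1944*((-162 + 342*sqrt(-2 + 2*sqrt(2))) - 20) = -1944*(-182 + 342*sqrt(-2 + 2*sqrt(2))) = 353808 - 664848*sqrt(-2 + 2*sqrt(2))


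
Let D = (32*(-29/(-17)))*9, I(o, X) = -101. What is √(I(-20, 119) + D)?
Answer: √112795/17 ≈ 19.756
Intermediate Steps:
D = 8352/17 (D = (32*(-29*(-1/17)))*9 = (32*(29/17))*9 = (928/17)*9 = 8352/17 ≈ 491.29)
√(I(-20, 119) + D) = √(-101 + 8352/17) = √(6635/17) = √112795/17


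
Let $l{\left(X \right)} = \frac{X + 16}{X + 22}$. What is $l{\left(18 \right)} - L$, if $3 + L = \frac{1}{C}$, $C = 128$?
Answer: $\frac{2459}{640} \approx 3.8422$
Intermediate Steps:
$L = - \frac{383}{128}$ ($L = -3 + \frac{1}{128} = - \frac{383}{128} \approx -2.9922$)
$l{\left(X \right)} = \frac{16 + X}{22 + X}$
$l{\left(18 \right)} - L = \frac{16 + 18}{22 + 18} - - \frac{383}{128} = \frac{1}{40} \cdot 34 + \frac{383}{128} = \frac{17}{20} + \frac{383}{128} = \frac{2459}{640}$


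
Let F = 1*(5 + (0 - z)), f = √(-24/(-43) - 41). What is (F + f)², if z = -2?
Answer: (301 + I*√74777)²/1849 ≈ 8.5581 + 89.031*I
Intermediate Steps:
f = I*√74777/43 (f = √(-24*(-1/43) - 41) = √(24/43 - 41) = √(-1739/43) = I*√74777/43 ≈ 6.3594*I)
F = 7 (F = 1*(5 + (0 - 1*(-2))) = 1*(5 + (0 + 2)) = 1*(5 + 2) = 1*7 = 7)
(F + f)² = (7 + I*√74777/43)²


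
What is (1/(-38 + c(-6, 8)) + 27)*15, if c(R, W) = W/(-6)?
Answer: 47745/118 ≈ 404.62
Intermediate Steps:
c(R, W) = -W/6 (c(R, W) = W*(-⅙) = -W/6)
(1/(-38 + c(-6, 8)) + 27)*15 = (1/(-38 - ⅙*8) + 27)*15 = (1/(-38 - 4/3) + 27)*15 = (1/(-118/3) + 27)*15 = (-3/118 + 27)*15 = (3183/118)*15 = 47745/118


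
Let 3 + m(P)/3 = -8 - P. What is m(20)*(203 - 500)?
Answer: 27621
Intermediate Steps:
m(P) = -33 - 3*P (m(P) = -9 + 3*(-8 - P) = -9 + (-24 - 3*P) = -33 - 3*P)
m(20)*(203 - 500) = (-33 - 3*20)*(203 - 500) = (-33 - 60)*(-297) = -93*(-297) = 27621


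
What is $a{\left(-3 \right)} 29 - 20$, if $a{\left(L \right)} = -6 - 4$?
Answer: $-310$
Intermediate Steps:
$a{\left(L \right)} = -10$
$a{\left(-3 \right)} 29 - 20 = \left(-10\right) 29 - 20 = -290 - 20 = -310$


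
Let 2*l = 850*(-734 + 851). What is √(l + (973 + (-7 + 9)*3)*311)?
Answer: √354194 ≈ 595.14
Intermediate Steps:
l = 49725 (l = (850*(-734 + 851))/2 = (850*117)/2 = (½)*99450 = 49725)
√(l + (973 + (-7 + 9)*3)*311) = √(49725 + (973 + (-7 + 9)*3)*311) = √(49725 + (973 + 2*3)*311) = √(49725 + (973 + 6)*311) = √(49725 + 979*311) = √(49725 + 304469) = √354194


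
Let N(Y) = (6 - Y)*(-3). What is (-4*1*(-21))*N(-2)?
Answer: -2016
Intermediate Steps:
N(Y) = -18 + 3*Y
(-4*1*(-21))*N(-2) = (-4*1*(-21))*(-18 + 3*(-2)) = (-4*(-21))*(-18 - 6) = 84*(-24) = -2016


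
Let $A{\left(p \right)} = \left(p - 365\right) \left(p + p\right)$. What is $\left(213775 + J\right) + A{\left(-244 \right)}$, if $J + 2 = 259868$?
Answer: $770833$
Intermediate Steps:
$J = 259866$ ($J = -2 + 259868 = 259866$)
$A{\left(p \right)} = 2 p \left(-365 + p\right)$ ($A{\left(p \right)} = \left(-365 + p\right) 2 p = 2 p \left(-365 + p\right)$)
$\left(213775 + J\right) + A{\left(-244 \right)} = \left(213775 + 259866\right) + 2 \left(-244\right) \left(-365 - 244\right) = 473641 + 2 \left(-244\right) \left(-609\right) = 473641 + 297192 = 770833$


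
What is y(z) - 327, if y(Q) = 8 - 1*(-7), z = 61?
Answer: -312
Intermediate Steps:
y(Q) = 15 (y(Q) = 8 + 7 = 15)
y(z) - 327 = 15 - 327 = -312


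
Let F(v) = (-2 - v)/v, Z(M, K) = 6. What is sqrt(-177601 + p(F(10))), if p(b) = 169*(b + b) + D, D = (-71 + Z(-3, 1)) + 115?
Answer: I*sqrt(4448915)/5 ≈ 421.85*I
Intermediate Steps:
D = 50 (D = (-71 + 6) + 115 = -65 + 115 = 50)
F(v) = (-2 - v)/v
p(b) = 50 + 338*b (p(b) = 169*(b + b) + 50 = 169*(2*b) + 50 = 338*b + 50 = 50 + 338*b)
sqrt(-177601 + p(F(10))) = sqrt(-177601 + (50 + 338*((-2 - 1*10)/10))) = sqrt(-177601 + (50 + 338*((-2 - 10)/10))) = sqrt(-177601 + (50 + 338*((1/10)*(-12)))) = sqrt(-177601 + (50 + 338*(-6/5))) = sqrt(-177601 + (50 - 2028/5)) = sqrt(-177601 - 1778/5) = sqrt(-889783/5) = I*sqrt(4448915)/5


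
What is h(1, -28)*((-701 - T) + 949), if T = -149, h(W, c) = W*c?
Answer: -11116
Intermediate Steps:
h(1, -28)*((-701 - T) + 949) = (1*(-28))*((-701 - 1*(-149)) + 949) = -28*((-701 + 149) + 949) = -28*(-552 + 949) = -28*397 = -11116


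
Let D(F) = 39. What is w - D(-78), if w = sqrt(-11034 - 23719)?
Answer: -39 + I*sqrt(34753) ≈ -39.0 + 186.42*I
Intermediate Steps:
w = I*sqrt(34753) (w = sqrt(-34753) = I*sqrt(34753) ≈ 186.42*I)
w - D(-78) = I*sqrt(34753) - 1*39 = I*sqrt(34753) - 39 = -39 + I*sqrt(34753)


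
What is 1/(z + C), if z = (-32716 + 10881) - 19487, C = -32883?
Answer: -1/74205 ≈ -1.3476e-5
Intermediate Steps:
z = -41322 (z = -21835 - 19487 = -41322)
1/(z + C) = 1/(-41322 - 32883) = 1/(-74205) = -1/74205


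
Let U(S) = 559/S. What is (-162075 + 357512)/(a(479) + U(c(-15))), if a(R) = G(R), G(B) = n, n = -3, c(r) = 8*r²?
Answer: -351786600/4841 ≈ -72668.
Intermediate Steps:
G(B) = -3
a(R) = -3
(-162075 + 357512)/(a(479) + U(c(-15))) = (-162075 + 357512)/(-3 + 559/((8*(-15)²))) = 195437/(-3 + 559/((8*225))) = 195437/(-3 + 559/1800) = 195437/(-4841/1800) = 195437*(-1800/4841) = -351786600/4841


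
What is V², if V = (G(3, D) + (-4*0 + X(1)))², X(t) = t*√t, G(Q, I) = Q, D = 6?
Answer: 256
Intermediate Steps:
X(t) = t^(3/2)
V = 16 (V = (3 + (-4*0 + 1^(3/2)))² = (3 + (0 + 1))² = (3 + 1)² = 4² = 16)
V² = 16² = 256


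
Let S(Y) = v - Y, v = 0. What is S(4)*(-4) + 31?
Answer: 47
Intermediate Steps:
S(Y) = -Y (S(Y) = 0 - Y = -Y)
S(4)*(-4) + 31 = -1*4*(-4) + 31 = -4*(-4) + 31 = 16 + 31 = 47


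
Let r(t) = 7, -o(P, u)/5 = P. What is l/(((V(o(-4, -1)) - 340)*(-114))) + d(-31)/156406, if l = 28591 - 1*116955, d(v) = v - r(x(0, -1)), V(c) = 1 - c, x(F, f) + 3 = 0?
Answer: -3455553743/1600267989 ≈ -2.1594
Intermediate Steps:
x(F, f) = -3 (x(F, f) = -3 + 0 = -3)
o(P, u) = -5*P
d(v) = -7 + v (d(v) = v - 1*7 = v - 7 = -7 + v)
l = -88364 (l = 28591 - 116955 = -88364)
l/(((V(o(-4, -1)) - 340)*(-114))) + d(-31)/156406 = -88364*(-1/(114*((1 - (-5)*(-4)) - 340))) + (-7 - 31)/156406 = -88364*(-1/(114*((1 - 1*20) - 340))) - 38*1/156406 = -88364*(-1/(114*((1 - 20) - 340))) - 19/78203 = -88364*(-1/(114*(-19 - 340))) - 19/78203 = -88364/((-359*(-114))) - 19/78203 = -88364/40926 - 19/78203 = -88364*1/40926 - 19/78203 = -44182/20463 - 19/78203 = -3455553743/1600267989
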